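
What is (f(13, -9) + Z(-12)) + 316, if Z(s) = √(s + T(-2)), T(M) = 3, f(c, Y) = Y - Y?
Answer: 316 + 3*I ≈ 316.0 + 3.0*I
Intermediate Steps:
f(c, Y) = 0
Z(s) = √(3 + s) (Z(s) = √(s + 3) = √(3 + s))
(f(13, -9) + Z(-12)) + 316 = (0 + √(3 - 12)) + 316 = (0 + √(-9)) + 316 = (0 + 3*I) + 316 = 3*I + 316 = 316 + 3*I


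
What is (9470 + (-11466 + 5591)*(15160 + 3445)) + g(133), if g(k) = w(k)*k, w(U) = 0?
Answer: -109294905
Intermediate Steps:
g(k) = 0 (g(k) = 0*k = 0)
(9470 + (-11466 + 5591)*(15160 + 3445)) + g(133) = (9470 + (-11466 + 5591)*(15160 + 3445)) + 0 = (9470 - 5875*18605) + 0 = (9470 - 109304375) + 0 = -109294905 + 0 = -109294905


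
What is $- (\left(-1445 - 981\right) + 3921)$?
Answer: $-1495$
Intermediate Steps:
$- (\left(-1445 - 981\right) + 3921) = - (-2426 + 3921) = \left(-1\right) 1495 = -1495$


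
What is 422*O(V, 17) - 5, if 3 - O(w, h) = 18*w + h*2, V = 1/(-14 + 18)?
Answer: -14986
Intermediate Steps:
V = ¼ (V = 1/4 = ¼ ≈ 0.25000)
O(w, h) = 3 - 18*w - 2*h (O(w, h) = 3 - (18*w + h*2) = 3 - (18*w + 2*h) = 3 - (2*h + 18*w) = 3 + (-18*w - 2*h) = 3 - 18*w - 2*h)
422*O(V, 17) - 5 = 422*(3 - 18*¼ - 2*17) - 5 = 422*(3 - 9/2 - 34) - 5 = 422*(-71/2) - 5 = -14981 - 5 = -14986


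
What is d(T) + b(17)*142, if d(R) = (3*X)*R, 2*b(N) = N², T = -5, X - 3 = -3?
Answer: 20519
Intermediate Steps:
X = 0 (X = 3 - 3 = 0)
b(N) = N²/2
d(R) = 0 (d(R) = (3*0)*R = 0*R = 0)
d(T) + b(17)*142 = 0 + ((½)*17²)*142 = 0 + ((½)*289)*142 = 0 + (289/2)*142 = 0 + 20519 = 20519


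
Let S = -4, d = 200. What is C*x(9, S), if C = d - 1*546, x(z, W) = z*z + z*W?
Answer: -15570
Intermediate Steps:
x(z, W) = z**2 + W*z
C = -346 (C = 200 - 1*546 = 200 - 546 = -346)
C*x(9, S) = -3114*(-4 + 9) = -3114*5 = -346*45 = -15570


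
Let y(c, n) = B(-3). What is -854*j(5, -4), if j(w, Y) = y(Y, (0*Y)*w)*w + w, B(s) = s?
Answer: 8540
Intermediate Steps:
y(c, n) = -3
j(w, Y) = -2*w (j(w, Y) = -3*w + w = -2*w)
-854*j(5, -4) = -(-1708)*5 = -854*(-10) = 8540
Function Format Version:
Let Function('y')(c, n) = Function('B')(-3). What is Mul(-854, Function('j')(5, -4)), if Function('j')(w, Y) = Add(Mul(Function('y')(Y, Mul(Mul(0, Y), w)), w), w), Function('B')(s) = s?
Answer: 8540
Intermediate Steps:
Function('y')(c, n) = -3
Function('j')(w, Y) = Mul(-2, w) (Function('j')(w, Y) = Add(Mul(-3, w), w) = Mul(-2, w))
Mul(-854, Function('j')(5, -4)) = Mul(-854, Mul(-2, 5)) = Mul(-854, -10) = 8540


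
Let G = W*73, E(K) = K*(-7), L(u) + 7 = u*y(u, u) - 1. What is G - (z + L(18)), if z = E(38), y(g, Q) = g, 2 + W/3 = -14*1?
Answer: -3554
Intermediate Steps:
W = -48 (W = -6 + 3*(-14*1) = -6 + 3*(-14) = -6 - 42 = -48)
L(u) = -8 + u² (L(u) = -7 + (u*u - 1) = -7 + (u² - 1) = -7 + (-1 + u²) = -8 + u²)
E(K) = -7*K
z = -266 (z = -7*38 = -266)
G = -3504 (G = -48*73 = -3504)
G - (z + L(18)) = -3504 - (-266 + (-8 + 18²)) = -3504 - (-266 + (-8 + 324)) = -3504 - (-266 + 316) = -3504 - 1*50 = -3504 - 50 = -3554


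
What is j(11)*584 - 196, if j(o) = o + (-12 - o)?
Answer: -7204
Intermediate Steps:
j(o) = -12
j(11)*584 - 196 = -12*584 - 196 = -7008 - 196 = -7204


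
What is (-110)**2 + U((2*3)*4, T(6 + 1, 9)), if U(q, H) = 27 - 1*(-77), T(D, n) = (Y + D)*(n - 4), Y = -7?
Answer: 12204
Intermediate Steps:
T(D, n) = (-7 + D)*(-4 + n) (T(D, n) = (-7 + D)*(n - 4) = (-7 + D)*(-4 + n))
U(q, H) = 104 (U(q, H) = 27 + 77 = 104)
(-110)**2 + U((2*3)*4, T(6 + 1, 9)) = (-110)**2 + 104 = 12100 + 104 = 12204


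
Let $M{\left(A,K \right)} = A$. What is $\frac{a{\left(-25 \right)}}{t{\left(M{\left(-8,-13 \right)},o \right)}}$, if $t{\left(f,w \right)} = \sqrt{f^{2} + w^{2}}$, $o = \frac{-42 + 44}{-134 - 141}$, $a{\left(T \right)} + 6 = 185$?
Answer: $\frac{49225 \sqrt{1210001}}{2420002} \approx 22.375$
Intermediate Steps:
$a{\left(T \right)} = 179$ ($a{\left(T \right)} = -6 + 185 = 179$)
$o = - \frac{2}{275}$ ($o = \frac{2}{-275} = 2 \left(- \frac{1}{275}\right) = - \frac{2}{275} \approx -0.0072727$)
$\frac{a{\left(-25 \right)}}{t{\left(M{\left(-8,-13 \right)},o \right)}} = \frac{179}{\sqrt{\left(-8\right)^{2} + \left(- \frac{2}{275}\right)^{2}}} = \frac{179}{\sqrt{64 + \frac{4}{75625}}} = \frac{179}{\sqrt{\frac{4840004}{75625}}} = \frac{179}{\frac{2}{275} \sqrt{1210001}} = 179 \frac{275 \sqrt{1210001}}{2420002} = \frac{49225 \sqrt{1210001}}{2420002}$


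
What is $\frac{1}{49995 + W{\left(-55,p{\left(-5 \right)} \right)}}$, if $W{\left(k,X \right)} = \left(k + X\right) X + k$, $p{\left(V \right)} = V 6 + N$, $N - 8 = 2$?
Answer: $\frac{1}{51440} \approx 1.944 \cdot 10^{-5}$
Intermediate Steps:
$N = 10$ ($N = 8 + 2 = 10$)
$p{\left(V \right)} = 10 + 6 V$ ($p{\left(V \right)} = V 6 + 10 = 6 V + 10 = 10 + 6 V$)
$W{\left(k,X \right)} = k + X \left(X + k\right)$ ($W{\left(k,X \right)} = \left(X + k\right) X + k = X \left(X + k\right) + k = k + X \left(X + k\right)$)
$\frac{1}{49995 + W{\left(-55,p{\left(-5 \right)} \right)}} = \frac{1}{49995 + \left(-55 + \left(10 + 6 \left(-5\right)\right)^{2} + \left(10 + 6 \left(-5\right)\right) \left(-55\right)\right)} = \frac{1}{49995 + \left(-55 + \left(10 - 30\right)^{2} + \left(10 - 30\right) \left(-55\right)\right)} = \frac{1}{49995 - \left(-1045 - 400\right)} = \frac{1}{49995 + \left(-55 + 400 + 1100\right)} = \frac{1}{49995 + 1445} = \frac{1}{51440}$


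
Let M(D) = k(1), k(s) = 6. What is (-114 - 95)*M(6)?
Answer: -1254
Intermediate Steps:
M(D) = 6
(-114 - 95)*M(6) = (-114 - 95)*6 = -209*6 = -1254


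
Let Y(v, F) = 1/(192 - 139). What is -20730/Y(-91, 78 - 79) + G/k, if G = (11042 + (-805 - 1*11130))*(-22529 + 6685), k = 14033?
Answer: -15403768078/14033 ≈ -1.0977e+6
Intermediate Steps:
G = 14148692 (G = (11042 + (-805 - 11130))*(-15844) = (11042 - 11935)*(-15844) = -893*(-15844) = 14148692)
Y(v, F) = 1/53
-20730/Y(-91, 78 - 79) + G/k = -20730/1/53 + 14148692/14033 = -20730*53 + 14148692*(1/14033) = -1098690 + 14148692/14033 = -15403768078/14033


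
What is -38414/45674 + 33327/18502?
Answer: 405720785/422530174 ≈ 0.96022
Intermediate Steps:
-38414/45674 + 33327/18502 = -38414*1/45674 + 33327*(1/18502) = -19207/22837 + 33327/18502 = 405720785/422530174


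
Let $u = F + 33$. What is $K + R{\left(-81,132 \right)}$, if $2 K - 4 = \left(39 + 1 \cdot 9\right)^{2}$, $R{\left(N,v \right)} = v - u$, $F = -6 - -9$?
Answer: $1250$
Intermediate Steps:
$F = 3$ ($F = -6 + 9 = 3$)
$u = 36$ ($u = 3 + 33 = 36$)
$R{\left(N,v \right)} = -36 + v$ ($R{\left(N,v \right)} = v - 36 = -36 + v$)
$K = 1154$ ($K = 2 + \frac{\left(39 + 1 \cdot 9\right)^{2}}{2} = 2 + \frac{\left(39 + 9\right)^{2}}{2} = 2 + \frac{48^{2}}{2} = 2 + \frac{1}{2} \cdot 2304 = 2 + 1152 = 1154$)
$K + R{\left(-81,132 \right)} = 1154 + \left(-36 + 132\right) = 1154 + 96 = 1250$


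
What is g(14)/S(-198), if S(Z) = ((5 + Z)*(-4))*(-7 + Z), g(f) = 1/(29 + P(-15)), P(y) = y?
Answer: -1/2215640 ≈ -4.5134e-7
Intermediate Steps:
g(f) = 1/14 (g(f) = 1/(29 - 15) = 1/14)
S(Z) = (-20 - 4*Z)*(-7 + Z)
g(14)/S(-198) = 1/(14*(140 - 4*(-198)² + 8*(-198))) = 1/(14*(140 - 4*39204 - 1584)) = 1/(14*(140 - 156816 - 1584)) = (1/14)/(-158260) = (1/14)*(-1/158260) = -1/2215640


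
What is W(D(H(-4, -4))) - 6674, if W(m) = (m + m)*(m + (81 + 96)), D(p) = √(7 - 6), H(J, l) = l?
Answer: -6318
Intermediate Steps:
D(p) = 1 (D(p) = √1 = 1)
W(m) = 2*m*(177 + m) (W(m) = (2*m)*(m + 177) = (2*m)*(177 + m) = 2*m*(177 + m))
W(D(H(-4, -4))) - 6674 = 2*1*(177 + 1) - 6674 = 2*1*178 - 6674 = 356 - 6674 = -6318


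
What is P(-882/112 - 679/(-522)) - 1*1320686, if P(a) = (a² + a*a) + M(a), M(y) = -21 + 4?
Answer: -2878775059487/2179872 ≈ -1.3206e+6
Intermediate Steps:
M(y) = -17
P(a) = -17 + 2*a² (P(a) = (a² + a*a) - 17 = (a² + a²) - 17 = 2*a² - 17 = -17 + 2*a²)
P(-882/112 - 679/(-522)) - 1*1320686 = (-17 + 2*(-882/112 - 679/(-522))²) - 1*1320686 = (-17 + 2*(-882*1/112 - 679*(-1/522))²) - 1320686 = (-17 + 2*(-63/8 + 679/522)²) - 1320686 = (-17 + 2*(-13727/2088)²) - 1320686 = (-17 + 2*(188430529/4359744)) - 1320686 = (-17 + 188430529/2179872) - 1320686 = 151372705/2179872 - 1320686 = -2878775059487/2179872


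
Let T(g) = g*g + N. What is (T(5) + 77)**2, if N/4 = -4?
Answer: 7396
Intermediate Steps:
N = -16 (N = 4*(-4) = -16)
T(g) = -16 + g**2 (T(g) = g*g - 16 = g**2 - 16 = -16 + g**2)
(T(5) + 77)**2 = ((-16 + 5**2) + 77)**2 = ((-16 + 25) + 77)**2 = (9 + 77)**2 = 86**2 = 7396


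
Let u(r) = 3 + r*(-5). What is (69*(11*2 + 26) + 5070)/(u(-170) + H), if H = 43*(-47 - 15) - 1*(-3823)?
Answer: 1397/335 ≈ 4.1702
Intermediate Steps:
H = 1157 (H = 43*(-62) + 3823 = -2666 + 3823 = 1157)
u(r) = 3 - 5*r
(69*(11*2 + 26) + 5070)/(u(-170) + H) = (69*(11*2 + 26) + 5070)/((3 - 5*(-170)) + 1157) = (69*(22 + 26) + 5070)/((3 + 850) + 1157) = (69*48 + 5070)/(853 + 1157) = (3312 + 5070)/2010 = 8382*(1/2010) = 1397/335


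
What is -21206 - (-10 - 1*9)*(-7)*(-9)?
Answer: -20009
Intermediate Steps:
-21206 - (-10 - 1*9)*(-7)*(-9) = -21206 - (-10 - 9)*(-7)*(-9) = -21206 - (-19*(-7))*(-9) = -21206 - 133*(-9) = -21206 - 1*(-1197) = -21206 + 1197 = -20009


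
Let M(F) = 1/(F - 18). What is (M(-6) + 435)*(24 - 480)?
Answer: -198341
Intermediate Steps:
M(F) = 1/(-18 + F)
(M(-6) + 435)*(24 - 480) = (1/(-18 - 6) + 435)*(24 - 480) = (1/(-24) + 435)*(-456) = (-1/24 + 435)*(-456) = (10439/24)*(-456) = -198341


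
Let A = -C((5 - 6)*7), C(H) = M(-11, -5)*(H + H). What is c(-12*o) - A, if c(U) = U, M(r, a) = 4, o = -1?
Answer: -44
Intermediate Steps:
C(H) = 8*H (C(H) = 4*(H + H) = 4*(2*H) = 8*H)
A = 56 (A = -8*(5 - 6)*7 = -8*(-1*7) = -8*(-7) = -1*(-56) = 56)
c(-12*o) - A = -12*(-1) - 1*56 = 12 - 56 = -44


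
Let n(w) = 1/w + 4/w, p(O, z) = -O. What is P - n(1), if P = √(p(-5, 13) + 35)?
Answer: -5 + 2*√10 ≈ 1.3246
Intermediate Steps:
P = 2*√10 (P = √(-1*(-5) + 35) = √(5 + 35) = √40 = 2*√10 ≈ 6.3246)
n(w) = 5/w (n(w) = 1/w + 4/w = 5/w)
P - n(1) = 2*√10 - 5/1 = 2*√10 - 5 = -5 + 2*√10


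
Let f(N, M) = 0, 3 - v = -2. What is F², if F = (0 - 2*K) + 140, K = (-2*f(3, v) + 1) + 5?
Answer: 16384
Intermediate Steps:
v = 5 (v = 3 - 1*(-2) = 3 + 2 = 5)
K = 6 (K = (-2*0 + 1) + 5 = (0 + 1) + 5 = 1 + 5 = 6)
F = 128 (F = (0 - 2*6) + 140 = (0 - 12) + 140 = -12 + 140 = 128)
F² = 128² = 16384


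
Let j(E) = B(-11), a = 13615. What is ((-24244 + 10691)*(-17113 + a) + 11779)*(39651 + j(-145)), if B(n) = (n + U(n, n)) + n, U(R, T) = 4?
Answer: 1879403716509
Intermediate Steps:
B(n) = 4 + 2*n (B(n) = (n + 4) + n = (4 + n) + n = 4 + 2*n)
j(E) = -18 (j(E) = 4 + 2*(-11) = 4 - 22 = -18)
((-24244 + 10691)*(-17113 + a) + 11779)*(39651 + j(-145)) = ((-24244 + 10691)*(-17113 + 13615) + 11779)*(39651 - 18) = (-13553*(-3498) + 11779)*39633 = (47408394 + 11779)*39633 = 47420173*39633 = 1879403716509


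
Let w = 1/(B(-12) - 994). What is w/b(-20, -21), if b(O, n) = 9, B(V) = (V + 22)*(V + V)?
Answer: -1/11106 ≈ -9.0041e-5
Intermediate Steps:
B(V) = 2*V*(22 + V) (B(V) = (22 + V)*(2*V) = 2*V*(22 + V))
w = -1/1234 (w = 1/(2*(-12)*(22 - 12) - 994) = 1/(2*(-12)*10 - 994) = 1/(-240 - 994) = 1/(-1234) = -1/1234 ≈ -0.00081037)
w/b(-20, -21) = -1/1234/9 = -1/1234*⅑ = -1/11106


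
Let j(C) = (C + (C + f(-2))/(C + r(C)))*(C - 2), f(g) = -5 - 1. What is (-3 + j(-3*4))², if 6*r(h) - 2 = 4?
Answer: 2442969/121 ≈ 20190.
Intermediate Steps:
r(h) = 1 (r(h) = ⅓ + (⅙)*4 = ⅓ + ⅔ = 1)
f(g) = -6
j(C) = (-2 + C)*(C + (-6 + C)/(1 + C)) (j(C) = (C + (C - 6)/(C + 1))*(C - 2) = (C + (-6 + C)/(1 + C))*(-2 + C) = (-2 + C)*(C + (-6 + C)/(1 + C)))
(-3 + j(-3*4))² = (-3 + (12 + (-3*4)³ - (-30)*4)/(1 - 3*4))² = (-3 + (12 + (-12)³ - 10*(-12))/(1 - 12))² = (-3 + (12 - 1728 + 120)/(-11))² = (-3 - 1/11*(-1596))² = (-3 + 1596/11)² = (1563/11)² = 2442969/121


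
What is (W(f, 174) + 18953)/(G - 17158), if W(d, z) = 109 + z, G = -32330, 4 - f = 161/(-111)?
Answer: -1603/4124 ≈ -0.38870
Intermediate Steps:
f = 605/111 (f = 4 - 161/(-111) = 4 - 161*(-1)/111 = 4 - 1*(-161/111) = 4 + 161/111 = 605/111 ≈ 5.4504)
(W(f, 174) + 18953)/(G - 17158) = ((109 + 174) + 18953)/(-32330 - 17158) = (283 + 18953)/(-49488) = 19236*(-1/49488) = -1603/4124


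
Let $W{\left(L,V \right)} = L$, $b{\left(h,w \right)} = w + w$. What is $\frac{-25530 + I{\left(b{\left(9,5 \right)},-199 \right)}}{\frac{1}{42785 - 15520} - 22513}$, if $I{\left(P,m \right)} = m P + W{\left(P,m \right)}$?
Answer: $\frac{125010025}{102302824} \approx 1.222$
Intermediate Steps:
$b{\left(h,w \right)} = 2 w$
$I{\left(P,m \right)} = P + P m$ ($I{\left(P,m \right)} = m P + P = P m + P = P + P m$)
$\frac{-25530 + I{\left(b{\left(9,5 \right)},-199 \right)}}{\frac{1}{42785 - 15520} - 22513} = \frac{-25530 + 2 \cdot 5 \left(1 - 199\right)}{\frac{1}{42785 - 15520} - 22513} = \frac{-25530 + 10 \left(-198\right)}{\frac{1}{27265} - 22513} = \frac{-25530 - 1980}{\frac{1}{27265} - 22513} = - \frac{27510}{- \frac{613816944}{27265}} = \left(-27510\right) \left(- \frac{27265}{613816944}\right) = \frac{125010025}{102302824}$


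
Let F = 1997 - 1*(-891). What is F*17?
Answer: 49096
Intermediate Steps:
F = 2888 (F = 1997 + 891 = 2888)
F*17 = 2888*17 = 49096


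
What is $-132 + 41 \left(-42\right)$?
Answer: $-1854$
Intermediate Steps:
$-132 + 41 \left(-42\right) = -132 - 1722 = -1854$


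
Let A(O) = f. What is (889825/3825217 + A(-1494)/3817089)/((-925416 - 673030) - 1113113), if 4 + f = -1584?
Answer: -3390466774829/39591998278308464967 ≈ -8.5635e-8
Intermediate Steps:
f = -1588 (f = -4 - 1584 = -1588)
A(O) = -1588
(889825/3825217 + A(-1494)/3817089)/((-925416 - 673030) - 1113113) = (889825/3825217 - 1588/3817089)/((-925416 - 673030) - 1113113) = (889825*(1/3825217) - 1588*1/3817089)/(-1598446 - 1113113) = (889825/3825217 - 1588/3817089)/(-2711559) = (3390466774829/14601193733313)*(-1/2711559) = -3390466774829/39591998278308464967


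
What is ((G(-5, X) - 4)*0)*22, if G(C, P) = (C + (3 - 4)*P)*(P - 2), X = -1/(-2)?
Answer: 0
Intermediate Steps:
X = ½ (X = -1*(-½) = ½ ≈ 0.50000)
G(C, P) = (-2 + P)*(C - P) (G(C, P) = (C - P)*(-2 + P) = (-2 + P)*(C - P))
((G(-5, X) - 4)*0)*22 = (((-(½)² - 2*(-5) + 2*(½) - 5*½) - 4)*0)*22 = (((-1*¼ + 10 + 1 - 5/2) - 4)*0)*22 = (((-¼ + 10 + 1 - 5/2) - 4)*0)*22 = ((33/4 - 4)*0)*22 = ((17/4)*0)*22 = 0*22 = 0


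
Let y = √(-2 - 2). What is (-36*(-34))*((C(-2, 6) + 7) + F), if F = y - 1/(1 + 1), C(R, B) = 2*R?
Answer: 3060 + 2448*I ≈ 3060.0 + 2448.0*I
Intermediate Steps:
y = 2*I (y = √(-4) = 2*I ≈ 2.0*I)
F = -½ + 2*I (F = 2*I - 1/(1 + 1) = 2*I - 1/2 = 2*I - 1*½ = 2*I - ½ = -½ + 2*I ≈ -0.5 + 2.0*I)
(-36*(-34))*((C(-2, 6) + 7) + F) = (-36*(-34))*((2*(-2) + 7) + (-½ + 2*I)) = 1224*((-4 + 7) + (-½ + 2*I)) = 1224*(3 + (-½ + 2*I)) = 1224*(5/2 + 2*I) = 3060 + 2448*I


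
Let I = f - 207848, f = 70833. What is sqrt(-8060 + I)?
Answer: 5*I*sqrt(5803) ≈ 380.89*I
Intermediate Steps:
I = -137015 (I = 70833 - 207848 = -137015)
sqrt(-8060 + I) = sqrt(-8060 - 137015) = sqrt(-145075) = 5*I*sqrt(5803)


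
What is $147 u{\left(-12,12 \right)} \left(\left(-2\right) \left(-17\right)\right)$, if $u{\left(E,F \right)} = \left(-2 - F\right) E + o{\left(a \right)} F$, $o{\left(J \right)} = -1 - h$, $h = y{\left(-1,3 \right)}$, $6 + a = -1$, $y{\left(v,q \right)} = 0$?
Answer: $779688$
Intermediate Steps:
$a = -7$ ($a = -6 - 1 = -7$)
$h = 0$
$o{\left(J \right)} = -1$ ($o{\left(J \right)} = -1 - 0 = -1 + 0 = -1$)
$u{\left(E,F \right)} = - F + E \left(-2 - F\right)$ ($u{\left(E,F \right)} = \left(-2 - F\right) E - F = E \left(-2 - F\right) - F = - F + E \left(-2 - F\right)$)
$147 u{\left(-12,12 \right)} \left(\left(-2\right) \left(-17\right)\right) = 147 \left(\left(-1\right) 12 - -24 - \left(-12\right) 12\right) \left(\left(-2\right) \left(-17\right)\right) = 147 \left(-12 + 24 + 144\right) 34 = 147 \cdot 156 \cdot 34 = 22932 \cdot 34 = 779688$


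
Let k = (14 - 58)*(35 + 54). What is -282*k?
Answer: 1104312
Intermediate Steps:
k = -3916 (k = -44*89 = -3916)
-282*k = -282*(-3916) = 1104312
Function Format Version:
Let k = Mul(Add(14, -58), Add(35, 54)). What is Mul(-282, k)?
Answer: 1104312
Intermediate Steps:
k = -3916 (k = Mul(-44, 89) = -3916)
Mul(-282, k) = Mul(-282, -3916) = 1104312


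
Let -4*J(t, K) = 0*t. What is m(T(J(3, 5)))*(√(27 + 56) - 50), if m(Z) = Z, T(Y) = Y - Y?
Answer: 0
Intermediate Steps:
J(t, K) = 0 (J(t, K) = -0*t = -¼*0 = 0)
T(Y) = 0
m(T(J(3, 5)))*(√(27 + 56) - 50) = 0*(√(27 + 56) - 50) = 0*(√83 - 50) = 0*(-50 + √83) = 0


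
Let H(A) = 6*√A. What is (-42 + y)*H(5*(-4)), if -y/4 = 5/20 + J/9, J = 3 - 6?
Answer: -500*I*√5 ≈ -1118.0*I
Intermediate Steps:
J = -3
y = ⅓ (y = -4*(5/20 - 3/9) = -4*(5*(1/20) - 3*⅑) = -4*(¼ - ⅓) = -4*(-1/12) = ⅓ ≈ 0.33333)
(-42 + y)*H(5*(-4)) = (-42 + ⅓)*(6*√(5*(-4))) = -250*√(-20) = -250*2*I*√5 = -500*I*√5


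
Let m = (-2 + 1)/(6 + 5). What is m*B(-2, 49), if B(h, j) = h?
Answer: 2/11 ≈ 0.18182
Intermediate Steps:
m = -1/11 ≈ -0.090909
m*B(-2, 49) = -1/11*(-2) = 2/11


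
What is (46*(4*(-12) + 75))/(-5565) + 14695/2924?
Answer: 26048689/5424020 ≈ 4.8025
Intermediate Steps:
(46*(4*(-12) + 75))/(-5565) + 14695/2924 = (46*(-48 + 75))*(-1/5565) + 14695*(1/2924) = (46*27)*(-1/5565) + 14695/2924 = 1242*(-1/5565) + 14695/2924 = -414/1855 + 14695/2924 = 26048689/5424020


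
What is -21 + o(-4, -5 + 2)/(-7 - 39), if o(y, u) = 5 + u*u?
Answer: -490/23 ≈ -21.304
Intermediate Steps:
o(y, u) = 5 + u²
-21 + o(-4, -5 + 2)/(-7 - 39) = -21 + (5 + (-5 + 2)²)/(-7 - 39) = -21 + (5 + (-3)²)/(-46) = -21 + (5 + 9)*(-1/46) = -21 + 14*(-1/46) = -21 - 7/23 = -490/23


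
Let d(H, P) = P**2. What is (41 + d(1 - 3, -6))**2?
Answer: 5929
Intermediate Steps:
(41 + d(1 - 3, -6))**2 = (41 + (-6)**2)**2 = (41 + 36)**2 = 77**2 = 5929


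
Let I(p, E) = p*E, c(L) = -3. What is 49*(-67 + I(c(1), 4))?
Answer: -3871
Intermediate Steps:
I(p, E) = E*p
49*(-67 + I(c(1), 4)) = 49*(-67 + 4*(-3)) = 49*(-67 - 12) = 49*(-79) = -3871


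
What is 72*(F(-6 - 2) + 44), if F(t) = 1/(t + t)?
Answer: 6327/2 ≈ 3163.5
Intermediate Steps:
F(t) = 1/(2*t)
72*(F(-6 - 2) + 44) = 72*(1/(2*(-6 - 2)) + 44) = 72*((½)/(-8) + 44) = 72*((½)*(-⅛) + 44) = 72*(-1/16 + 44) = 72*(703/16) = 6327/2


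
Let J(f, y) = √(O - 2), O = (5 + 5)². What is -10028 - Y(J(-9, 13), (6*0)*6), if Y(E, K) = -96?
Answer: -9932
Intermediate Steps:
O = 100 (O = 10² = 100)
J(f, y) = 7*√2 (J(f, y) = √(100 - 2) = √98 = 7*√2)
-10028 - Y(J(-9, 13), (6*0)*6) = -10028 - 1*(-96) = -10028 + 96 = -9932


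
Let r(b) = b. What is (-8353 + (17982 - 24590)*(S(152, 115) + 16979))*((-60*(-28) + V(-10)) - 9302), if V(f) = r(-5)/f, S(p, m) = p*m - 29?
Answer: 3468114690699/2 ≈ 1.7341e+12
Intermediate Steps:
S(p, m) = -29 + m*p (S(p, m) = m*p - 29 = -29 + m*p)
V(f) = -5/f
(-8353 + (17982 - 24590)*(S(152, 115) + 16979))*((-60*(-28) + V(-10)) - 9302) = (-8353 + (17982 - 24590)*((-29 + 115*152) + 16979))*((-60*(-28) - 5/(-10)) - 9302) = (-8353 - 6608*((-29 + 17480) + 16979))*((1680 - 5*(-⅒)) - 9302) = (-8353 - 6608*(17451 + 16979))*((1680 + ½) - 9302) = (-8353 - 6608*34430)*(3361/2 - 9302) = (-8353 - 227513440)*(-15243/2) = -227521793*(-15243/2) = 3468114690699/2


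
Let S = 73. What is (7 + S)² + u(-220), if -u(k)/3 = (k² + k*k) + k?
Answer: -283340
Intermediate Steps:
u(k) = -6*k² - 3*k (u(k) = -3*((k² + k*k) + k) = -3*((k² + k²) + k) = -3*(2*k² + k) = -3*(k + 2*k²) = -6*k² - 3*k)
(7 + S)² + u(-220) = (7 + 73)² - 3*(-220)*(1 + 2*(-220)) = 80² - 3*(-220)*(1 - 440) = 6400 - 3*(-220)*(-439) = 6400 - 289740 = -283340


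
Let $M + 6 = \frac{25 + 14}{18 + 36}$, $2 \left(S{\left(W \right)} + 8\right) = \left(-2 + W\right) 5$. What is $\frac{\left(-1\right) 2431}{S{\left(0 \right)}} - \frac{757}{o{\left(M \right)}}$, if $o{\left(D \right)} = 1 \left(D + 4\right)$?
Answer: $\frac{17927}{23} \approx 779.43$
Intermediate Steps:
$S{\left(W \right)} = -13 + \frac{5 W}{2}$ ($S{\left(W \right)} = -8 + \frac{\left(-2 + W\right) 5}{2} = -8 + \frac{-10 + 5 W}{2} = -8 + \left(-5 + \frac{5 W}{2}\right) = -13 + \frac{5 W}{2}$)
$M = - \frac{95}{18}$ ($M = -6 + \frac{25 + 14}{18 + 36} = -6 + \frac{39}{54} = -6 + 39 \cdot \frac{1}{54} = -6 + \frac{13}{18} = - \frac{95}{18} \approx -5.2778$)
$o{\left(D \right)} = 4 + D$ ($o{\left(D \right)} = 1 \left(4 + D\right) = 4 + D$)
$\frac{\left(-1\right) 2431}{S{\left(0 \right)}} - \frac{757}{o{\left(M \right)}} = \frac{\left(-1\right) 2431}{-13 + \frac{5}{2} \cdot 0} - \frac{757}{4 - \frac{95}{18}} = - \frac{2431}{-13 + 0} - \frac{757}{- \frac{23}{18}} = - \frac{2431}{-13} - - \frac{13626}{23} = \left(-2431\right) \left(- \frac{1}{13}\right) + \frac{13626}{23} = 187 + \frac{13626}{23} = \frac{17927}{23}$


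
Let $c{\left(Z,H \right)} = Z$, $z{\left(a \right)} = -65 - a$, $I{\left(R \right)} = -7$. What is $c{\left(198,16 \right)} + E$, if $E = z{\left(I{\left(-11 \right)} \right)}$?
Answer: $140$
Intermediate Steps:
$E = -58$ ($E = -65 - -7 = -65 + 7 = -58$)
$c{\left(198,16 \right)} + E = 198 - 58 = 140$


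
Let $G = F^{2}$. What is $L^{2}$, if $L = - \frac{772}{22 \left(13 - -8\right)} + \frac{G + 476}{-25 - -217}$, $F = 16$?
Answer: $\frac{62647225}{13660416} \approx 4.586$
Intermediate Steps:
$G = 256$ ($G = 16^{2} = 256$)
$L = \frac{7915}{3696}$ ($L = - \frac{772}{22 \left(13 - -8\right)} + \frac{256 + 476}{-25 - -217} = - \frac{772}{22 \left(13 + 8\right)} + \frac{732}{-25 + 217} = - \frac{772}{22 \cdot 21} + \frac{732}{192} = - \frac{772}{462} + 732 \cdot \frac{1}{192} = \left(-772\right) \frac{1}{462} + \frac{61}{16} = - \frac{386}{231} + \frac{61}{16} = \frac{7915}{3696} \approx 2.1415$)
$L^{2} = \left(\frac{7915}{3696}\right)^{2} = \frac{62647225}{13660416}$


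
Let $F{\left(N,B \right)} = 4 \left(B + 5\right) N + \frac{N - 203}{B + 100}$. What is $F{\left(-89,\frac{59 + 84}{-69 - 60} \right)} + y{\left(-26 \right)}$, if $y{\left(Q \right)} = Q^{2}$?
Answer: $- \frac{1172226728}{1645653} \approx -712.32$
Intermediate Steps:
$F{\left(N,B \right)} = N \left(20 + 4 B\right) + \frac{-203 + N}{100 + B}$ ($F{\left(N,B \right)} = 4 \left(5 + B\right) N + \frac{-203 + N}{100 + B} = \left(20 + 4 B\right) N + \frac{-203 + N}{100 + B} = N \left(20 + 4 B\right) + \frac{-203 + N}{100 + B}$)
$F{\left(-89,\frac{59 + 84}{-69 - 60} \right)} + y{\left(-26 \right)} = \frac{-203 + 2001 \left(-89\right) + 4 \left(-89\right) \left(\frac{59 + 84}{-69 - 60}\right)^{2} + 420 \frac{59 + 84}{-69 - 60} \left(-89\right)}{100 + \frac{59 + 84}{-69 - 60}} + \left(-26\right)^{2} = \frac{-203 - 178089 + 4 \left(-89\right) \left(\frac{143}{-129}\right)^{2} + 420 \frac{143}{-129} \left(-89\right)}{100 + \frac{143}{-129}} + 676 = \frac{-203 - 178089 + 4 \left(-89\right) \left(143 \left(- \frac{1}{129}\right)\right)^{2} + 420 \cdot 143 \left(- \frac{1}{129}\right) \left(-89\right)}{100 + 143 \left(- \frac{1}{129}\right)} + 676 = \frac{-203 - 178089 + 4 \left(-89\right) \left(- \frac{143}{129}\right)^{2} + 420 \left(- \frac{143}{129}\right) \left(-89\right)}{100 - \frac{143}{129}} + 676 = \frac{-203 - 178089 + 4 \left(-89\right) \frac{20449}{16641} + \frac{1781780}{43}}{\frac{12757}{129}} + 676 = \frac{129 \left(-203 - 178089 - \frac{7279844}{16641} + \frac{1781780}{43}\right)}{12757} + 676 = \frac{129}{12757} \left(- \frac{2284688156}{16641}\right) + 676 = - \frac{2284688156}{1645653} + 676 = - \frac{1172226728}{1645653}$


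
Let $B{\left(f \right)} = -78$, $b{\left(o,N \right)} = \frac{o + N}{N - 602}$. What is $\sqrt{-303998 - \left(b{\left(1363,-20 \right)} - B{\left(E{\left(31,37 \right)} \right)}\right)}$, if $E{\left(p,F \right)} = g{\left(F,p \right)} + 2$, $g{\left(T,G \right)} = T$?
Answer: $\frac{3 i \sqrt{13071255982}}{622} \approx 551.43 i$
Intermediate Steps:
$b{\left(o,N \right)} = \frac{N + o}{-602 + N}$
$E{\left(p,F \right)} = 2 + F$ ($E{\left(p,F \right)} = F + 2 = 2 + F$)
$\sqrt{-303998 - \left(b{\left(1363,-20 \right)} - B{\left(E{\left(31,37 \right)} \right)}\right)} = \sqrt{-303998 - \left(\frac{-20 + 1363}{-602 - 20} - -78\right)} = \sqrt{-303998 - \left(\frac{1}{-622} \cdot 1343 + 78\right)} = \sqrt{-303998 - \left(\left(- \frac{1}{622}\right) 1343 + 78\right)} = \sqrt{-303998 - \left(- \frac{1343}{622} + 78\right)} = \sqrt{-303998 - \frac{47173}{622}} = \sqrt{- \frac{189133929}{622}} = \frac{3 i \sqrt{13071255982}}{622}$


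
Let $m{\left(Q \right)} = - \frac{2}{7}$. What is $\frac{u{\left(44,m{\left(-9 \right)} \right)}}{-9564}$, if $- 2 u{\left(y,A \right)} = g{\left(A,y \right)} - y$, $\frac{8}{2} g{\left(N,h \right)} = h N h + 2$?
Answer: $- \frac{2545}{267792} \approx -0.0095036$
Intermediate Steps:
$g{\left(N,h \right)} = \frac{1}{2} + \frac{N h^{2}}{4}$ ($g{\left(N,h \right)} = \frac{h N h + 2}{4} = \frac{N h h + 2}{4} = \frac{N h^{2} + 2}{4} = \frac{2 + N h^{2}}{4} = \frac{1}{2} + \frac{N h^{2}}{4}$)
$m{\left(Q \right)} = - \frac{2}{7}$ ($m{\left(Q \right)} = \left(-2\right) \frac{1}{7} = - \frac{2}{7}$)
$u{\left(y,A \right)} = - \frac{1}{4} + \frac{y}{2} - \frac{A y^{2}}{8}$ ($u{\left(y,A \right)} = - \frac{\left(\frac{1}{2} + \frac{A y^{2}}{4}\right) - y}{2} = - \frac{\frac{1}{2} - y + \frac{A y^{2}}{4}}{2} = - \frac{1}{4} + \frac{y}{2} - \frac{A y^{2}}{8}$)
$\frac{u{\left(44,m{\left(-9 \right)} \right)}}{-9564} = \frac{- \frac{1}{4} + \frac{1}{2} \cdot 44 - - \frac{44^{2}}{28}}{-9564} = \left(- \frac{1}{4} + 22 - \left(- \frac{1}{28}\right) 1936\right) \left(- \frac{1}{9564}\right) = \left(- \frac{1}{4} + 22 + \frac{484}{7}\right) \left(- \frac{1}{9564}\right) = \frac{2545}{28} \left(- \frac{1}{9564}\right) = - \frac{2545}{267792}$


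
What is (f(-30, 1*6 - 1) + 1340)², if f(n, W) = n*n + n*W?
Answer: 4368100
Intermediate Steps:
f(n, W) = n² + W*n
(f(-30, 1*6 - 1) + 1340)² = (-30*((1*6 - 1) - 30) + 1340)² = (-30*((6 - 1) - 30) + 1340)² = (-30*(5 - 30) + 1340)² = (-30*(-25) + 1340)² = (750 + 1340)² = 2090² = 4368100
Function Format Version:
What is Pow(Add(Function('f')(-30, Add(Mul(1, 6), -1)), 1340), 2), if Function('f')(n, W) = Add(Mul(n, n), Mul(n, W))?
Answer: 4368100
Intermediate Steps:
Function('f')(n, W) = Add(Pow(n, 2), Mul(W, n))
Pow(Add(Function('f')(-30, Add(Mul(1, 6), -1)), 1340), 2) = Pow(Add(Mul(-30, Add(Add(Mul(1, 6), -1), -30)), 1340), 2) = Pow(Add(Mul(-30, Add(Add(6, -1), -30)), 1340), 2) = Pow(Add(Mul(-30, Add(5, -30)), 1340), 2) = Pow(Add(Mul(-30, -25), 1340), 2) = Pow(Add(750, 1340), 2) = Pow(2090, 2) = 4368100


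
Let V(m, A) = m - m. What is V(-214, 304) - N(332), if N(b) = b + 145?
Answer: -477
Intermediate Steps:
V(m, A) = 0
N(b) = 145 + b
V(-214, 304) - N(332) = 0 - (145 + 332) = 0 - 1*477 = 0 - 477 = -477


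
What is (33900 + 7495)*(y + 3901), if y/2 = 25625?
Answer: 2282975645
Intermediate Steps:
y = 51250 (y = 2*25625 = 51250)
(33900 + 7495)*(y + 3901) = (33900 + 7495)*(51250 + 3901) = 41395*55151 = 2282975645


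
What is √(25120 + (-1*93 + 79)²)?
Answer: 2*√6329 ≈ 159.11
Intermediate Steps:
√(25120 + (-1*93 + 79)²) = √(25120 + (-93 + 79)²) = √(25120 + (-14)²) = √(25120 + 196) = √25316 = 2*√6329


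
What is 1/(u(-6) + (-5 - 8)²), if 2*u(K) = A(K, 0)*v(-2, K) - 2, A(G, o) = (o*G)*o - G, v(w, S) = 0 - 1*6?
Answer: 1/150 ≈ 0.0066667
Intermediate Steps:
v(w, S) = -6 (v(w, S) = 0 - 6 = -6)
A(G, o) = -G + G*o² (A(G, o) = (G*o)*o - G = G*o² - G = -G + G*o²)
u(K) = -1 + 3*K (u(K) = ((K*(-1 + 0²))*(-6) - 2)/2 = ((K*(-1 + 0))*(-6) - 2)/2 = ((K*(-1))*(-6) - 2)/2 = (-K*(-6) - 2)/2 = (6*K - 2)/2 = (-2 + 6*K)/2 = -1 + 3*K)
1/(u(-6) + (-5 - 8)²) = 1/((-1 + 3*(-6)) + (-5 - 8)²) = 1/((-1 - 18) + (-13)²) = 1/(-19 + 169) = 1/150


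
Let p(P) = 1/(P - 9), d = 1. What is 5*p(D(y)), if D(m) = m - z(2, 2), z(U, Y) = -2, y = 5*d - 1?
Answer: -5/3 ≈ -1.6667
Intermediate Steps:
y = 4 (y = 5*1 - 1 = 5 - 1 = 4)
D(m) = 2 + m (D(m) = m - 1*(-2) = m + 2 = 2 + m)
p(P) = 1/(-9 + P)
5*p(D(y)) = 5/(-9 + (2 + 4)) = 5/(-9 + 6) = 5/(-3) = 5*(-⅓) = -5/3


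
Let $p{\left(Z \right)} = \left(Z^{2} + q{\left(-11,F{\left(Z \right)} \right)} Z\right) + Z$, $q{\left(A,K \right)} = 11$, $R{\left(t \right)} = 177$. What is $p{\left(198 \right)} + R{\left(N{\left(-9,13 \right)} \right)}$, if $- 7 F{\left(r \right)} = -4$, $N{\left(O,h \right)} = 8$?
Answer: $41757$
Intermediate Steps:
$F{\left(r \right)} = \frac{4}{7}$ ($F{\left(r \right)} = \left(- \frac{1}{7}\right) \left(-4\right) = \frac{4}{7}$)
$p{\left(Z \right)} = Z^{2} + 12 Z$ ($p{\left(Z \right)} = \left(Z^{2} + 11 Z\right) + Z = Z^{2} + 12 Z$)
$p{\left(198 \right)} + R{\left(N{\left(-9,13 \right)} \right)} = 198 \left(12 + 198\right) + 177 = 198 \cdot 210 + 177 = 41580 + 177 = 41757$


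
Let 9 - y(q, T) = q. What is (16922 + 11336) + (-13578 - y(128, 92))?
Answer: 14799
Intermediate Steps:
y(q, T) = 9 - q
(16922 + 11336) + (-13578 - y(128, 92)) = (16922 + 11336) + (-13578 - (9 - 1*128)) = 28258 + (-13578 - (9 - 128)) = 28258 + (-13578 - 1*(-119)) = 28258 + (-13578 + 119) = 28258 - 13459 = 14799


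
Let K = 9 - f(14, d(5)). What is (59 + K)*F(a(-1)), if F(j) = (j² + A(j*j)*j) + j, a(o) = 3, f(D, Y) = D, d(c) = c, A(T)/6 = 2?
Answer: 2592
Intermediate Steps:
A(T) = 12 (A(T) = 6*2 = 12)
F(j) = j² + 13*j (F(j) = (j² + 12*j) + j = j² + 13*j)
K = -5 (K = 9 - 1*14 = 9 - 14 = -5)
(59 + K)*F(a(-1)) = (59 - 5)*(3*(13 + 3)) = 54*(3*16) = 54*48 = 2592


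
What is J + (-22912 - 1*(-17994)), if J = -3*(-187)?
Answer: -4357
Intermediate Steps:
J = 561
J + (-22912 - 1*(-17994)) = 561 + (-22912 - 1*(-17994)) = 561 + (-22912 + 17994) = 561 - 4918 = -4357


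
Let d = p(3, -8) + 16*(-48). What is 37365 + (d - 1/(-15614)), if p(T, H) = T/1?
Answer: 571472401/15614 ≈ 36600.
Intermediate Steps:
p(T, H) = T (p(T, H) = T*1 = T)
d = -765 (d = 3 + 16*(-48) = 3 - 768 = -765)
37365 + (d - 1/(-15614)) = 37365 + (-765 - 1/(-15614)) = 37365 + (-765 - 1*(-1/15614)) = 37365 + (-765 + 1/15614) = 37365 - 11944709/15614 = 571472401/15614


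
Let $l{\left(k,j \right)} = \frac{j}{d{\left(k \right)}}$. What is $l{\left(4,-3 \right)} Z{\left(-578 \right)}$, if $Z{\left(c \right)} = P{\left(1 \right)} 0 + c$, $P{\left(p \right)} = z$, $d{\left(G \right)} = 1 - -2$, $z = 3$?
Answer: $578$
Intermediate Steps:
$d{\left(G \right)} = 3$ ($d{\left(G \right)} = 1 + 2 = 3$)
$P{\left(p \right)} = 3$
$Z{\left(c \right)} = c$ ($Z{\left(c \right)} = 3 \cdot 0 + c = 0 + c = c$)
$l{\left(k,j \right)} = \frac{j}{3}$
$l{\left(4,-3 \right)} Z{\left(-578 \right)} = \frac{1}{3} \left(-3\right) \left(-578\right) = \left(-1\right) \left(-578\right) = 578$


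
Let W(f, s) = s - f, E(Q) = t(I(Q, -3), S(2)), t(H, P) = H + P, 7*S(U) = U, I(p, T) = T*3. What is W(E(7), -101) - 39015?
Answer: -273751/7 ≈ -39107.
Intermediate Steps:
I(p, T) = 3*T
S(U) = U/7
E(Q) = -61/7 (E(Q) = 3*(-3) + (⅐)*2 = -9 + 2/7 = -61/7)
W(E(7), -101) - 39015 = (-101 - 1*(-61/7)) - 39015 = (-101 + 61/7) - 39015 = -646/7 - 39015 = -273751/7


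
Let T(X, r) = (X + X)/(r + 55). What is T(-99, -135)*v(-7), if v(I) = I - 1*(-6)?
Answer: -99/40 ≈ -2.4750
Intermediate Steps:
T(X, r) = 2*X/(55 + r) (T(X, r) = (2*X)/(55 + r) = 2*X/(55 + r))
v(I) = 6 + I (v(I) = I + 6 = 6 + I)
T(-99, -135)*v(-7) = (2*(-99)/(55 - 135))*(6 - 7) = (2*(-99)/(-80))*(-1) = (2*(-99)*(-1/80))*(-1) = (99/40)*(-1) = -99/40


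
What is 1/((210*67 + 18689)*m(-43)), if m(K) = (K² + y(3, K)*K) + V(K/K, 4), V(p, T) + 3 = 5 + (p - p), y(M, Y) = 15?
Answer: 1/39507354 ≈ 2.5312e-8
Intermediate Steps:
V(p, T) = 2 (V(p, T) = -3 + (5 + (p - p)) = -3 + (5 + 0) = -3 + 5 = 2)
m(K) = 2 + K² + 15*K (m(K) = (K² + 15*K) + 2 = 2 + K² + 15*K)
1/((210*67 + 18689)*m(-43)) = 1/((210*67 + 18689)*(2 + (-43)² + 15*(-43))) = 1/((14070 + 18689)*(2 + 1849 - 645)) = 1/(32759*1206) = (1/32759)*(1/1206) = 1/39507354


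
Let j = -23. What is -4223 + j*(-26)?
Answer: -3625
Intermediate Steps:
-4223 + j*(-26) = -4223 - 23*(-26) = -4223 + 598 = -3625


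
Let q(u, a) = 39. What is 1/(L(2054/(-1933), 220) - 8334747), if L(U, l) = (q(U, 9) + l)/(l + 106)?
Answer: -326/2717127263 ≈ -1.1998e-7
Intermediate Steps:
L(U, l) = (39 + l)/(106 + l) (L(U, l) = (39 + l)/(l + 106) = (39 + l)/(106 + l))
1/(L(2054/(-1933), 220) - 8334747) = 1/((39 + 220)/(106 + 220) - 8334747) = 1/(259/326 - 8334747) = 1/(-2717127263/326) = -326/2717127263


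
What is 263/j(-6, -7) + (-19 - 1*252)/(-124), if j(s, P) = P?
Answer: -30715/868 ≈ -35.386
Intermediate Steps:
263/j(-6, -7) + (-19 - 1*252)/(-124) = 263/(-7) + (-19 - 1*252)/(-124) = 263*(-⅐) + (-19 - 252)*(-1/124) = -263/7 - 271*(-1/124) = -263/7 + 271/124 = -30715/868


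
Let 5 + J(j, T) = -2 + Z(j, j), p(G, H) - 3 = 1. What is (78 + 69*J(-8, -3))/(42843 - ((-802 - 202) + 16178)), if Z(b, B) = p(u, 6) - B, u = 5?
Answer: 141/9223 ≈ 0.015288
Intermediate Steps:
p(G, H) = 4 (p(G, H) = 3 + 1 = 4)
Z(b, B) = 4 - B
J(j, T) = -3 - j (J(j, T) = -5 + (-2 + (4 - j)) = -5 + (2 - j) = -3 - j)
(78 + 69*J(-8, -3))/(42843 - ((-802 - 202) + 16178)) = (78 + 69*(-3 - 1*(-8)))/(42843 - ((-802 - 202) + 16178)) = (78 + 69*(-3 + 8))/(42843 - (-1004 + 16178)) = (78 + 69*5)/(42843 - 1*15174) = (78 + 345)/(42843 - 15174) = 423/27669 = 423*(1/27669) = 141/9223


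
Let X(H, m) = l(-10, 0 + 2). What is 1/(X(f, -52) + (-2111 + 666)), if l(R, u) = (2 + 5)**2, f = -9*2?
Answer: -1/1396 ≈ -0.00071633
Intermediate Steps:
f = -18
l(R, u) = 49 (l(R, u) = 7**2 = 49)
X(H, m) = 49
1/(X(f, -52) + (-2111 + 666)) = 1/(49 + (-2111 + 666)) = 1/(49 - 1445) = 1/(-1396) = -1/1396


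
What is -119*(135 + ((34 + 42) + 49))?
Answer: -30940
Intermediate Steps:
-119*(135 + ((34 + 42) + 49)) = -119*(135 + (76 + 49)) = -119*(135 + 125) = -119*260 = -30940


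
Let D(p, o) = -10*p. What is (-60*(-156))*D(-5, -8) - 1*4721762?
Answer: -4253762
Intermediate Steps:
(-60*(-156))*D(-5, -8) - 1*4721762 = (-60*(-156))*(-10*(-5)) - 1*4721762 = 9360*50 - 4721762 = 468000 - 4721762 = -4253762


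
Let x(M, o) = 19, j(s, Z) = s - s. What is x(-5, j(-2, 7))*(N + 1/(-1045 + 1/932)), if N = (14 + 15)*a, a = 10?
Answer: 5366386182/973939 ≈ 5510.0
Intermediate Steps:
j(s, Z) = 0
N = 290 (N = (14 + 15)*10 = 29*10 = 290)
x(-5, j(-2, 7))*(N + 1/(-1045 + 1/932)) = 19*(290 + 1/(-1045 + 1/932)) = 19*(290 + 1/(-973939/932)) = 19*(290 - 932/973939) = 19*(282441378/973939) = 5366386182/973939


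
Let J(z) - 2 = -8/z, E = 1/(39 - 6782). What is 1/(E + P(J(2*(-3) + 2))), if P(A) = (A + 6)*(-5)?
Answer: -6743/337151 ≈ -0.020000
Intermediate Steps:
E = -1/6743 (E = 1/(-6743) = -1/6743 ≈ -0.00014830)
J(z) = 2 - 8/z
P(A) = -30 - 5*A (P(A) = (6 + A)*(-5) = -30 - 5*A)
1/(E + P(J(2*(-3) + 2))) = 1/(-1/6743 + (-30 - 5*(2 - 8/(2*(-3) + 2)))) = 1/(-1/6743 + (-30 - 5*(2 - 8/(-6 + 2)))) = 1/(-1/6743 + (-30 - 5*(2 - 8/(-4)))) = 1/(-1/6743 + (-30 - 5*(2 - 8*(-1/4)))) = 1/(-1/6743 + (-30 - 5*(2 + 2))) = 1/(-1/6743 + (-30 - 5*4)) = 1/(-1/6743 + (-30 - 20)) = 1/(-1/6743 - 50) = 1/(-337151/6743) = -6743/337151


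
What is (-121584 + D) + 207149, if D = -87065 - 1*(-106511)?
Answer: 105011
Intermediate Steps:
D = 19446 (D = -87065 + 106511 = 19446)
(-121584 + D) + 207149 = (-121584 + 19446) + 207149 = -102138 + 207149 = 105011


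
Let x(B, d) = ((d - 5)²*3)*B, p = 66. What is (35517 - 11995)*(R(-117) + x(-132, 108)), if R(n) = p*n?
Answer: -99001416492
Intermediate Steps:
R(n) = 66*n
x(B, d) = 3*B*(-5 + d)² (x(B, d) = ((-5 + d)²*3)*B = (3*(-5 + d)²)*B = 3*B*(-5 + d)²)
(35517 - 11995)*(R(-117) + x(-132, 108)) = (35517 - 11995)*(66*(-117) + 3*(-132)*(-5 + 108)²) = 23522*(-7722 + 3*(-132)*103²) = 23522*(-7722 + 3*(-132)*10609) = 23522*(-7722 - 4201164) = 23522*(-4208886) = -99001416492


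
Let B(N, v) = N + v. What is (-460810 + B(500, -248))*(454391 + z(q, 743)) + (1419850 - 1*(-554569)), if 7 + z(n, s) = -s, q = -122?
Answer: -208926017259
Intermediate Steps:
z(n, s) = -7 - s
(-460810 + B(500, -248))*(454391 + z(q, 743)) + (1419850 - 1*(-554569)) = (-460810 + (500 - 248))*(454391 + (-7 - 1*743)) + (1419850 - 1*(-554569)) = (-460810 + 252)*(454391 + (-7 - 743)) + (1419850 + 554569) = -460558*(454391 - 750) + 1974419 = -460558*453641 + 1974419 = -208927991678 + 1974419 = -208926017259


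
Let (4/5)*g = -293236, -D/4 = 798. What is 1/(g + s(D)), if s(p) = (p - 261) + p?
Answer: -1/373190 ≈ -2.6796e-6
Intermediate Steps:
D = -3192 (D = -4*798 = -3192)
s(p) = -261 + 2*p (s(p) = (-261 + p) + p = -261 + 2*p)
g = -366545 (g = (5/4)*(-293236) = -366545)
1/(g + s(D)) = 1/(-366545 + (-261 + 2*(-3192))) = 1/(-366545 + (-261 - 6384)) = 1/(-366545 - 6645) = 1/(-373190) = -1/373190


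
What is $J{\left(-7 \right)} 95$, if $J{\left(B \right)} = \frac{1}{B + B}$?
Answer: $- \frac{95}{14} \approx -6.7857$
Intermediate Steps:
$J{\left(B \right)} = \frac{1}{2 B}$
$J{\left(-7 \right)} 95 = \frac{1}{2 \left(-7\right)} 95 = \frac{1}{2} \left(- \frac{1}{7}\right) 95 = \left(- \frac{1}{14}\right) 95 = - \frac{95}{14}$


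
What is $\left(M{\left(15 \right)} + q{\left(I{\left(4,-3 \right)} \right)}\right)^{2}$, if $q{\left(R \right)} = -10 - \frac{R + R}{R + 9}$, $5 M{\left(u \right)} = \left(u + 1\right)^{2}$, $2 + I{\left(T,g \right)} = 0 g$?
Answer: $\frac{2137444}{1225} \approx 1744.9$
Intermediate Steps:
$I{\left(T,g \right)} = -2$ ($I{\left(T,g \right)} = -2 + 0 g = -2 + 0 = -2$)
$M{\left(u \right)} = \frac{\left(1 + u\right)^{2}}{5}$ ($M{\left(u \right)} = \frac{\left(u + 1\right)^{2}}{5} = \frac{\left(1 + u\right)^{2}}{5}$)
$q{\left(R \right)} = -10 - \frac{2 R}{9 + R}$
$\left(M{\left(15 \right)} + q{\left(I{\left(4,-3 \right)} \right)}\right)^{2} = \left(\frac{\left(1 + 15\right)^{2}}{5} + \frac{6 \left(-15 - -4\right)}{9 - 2}\right)^{2} = \left(\frac{16^{2}}{5} + \frac{6 \left(-15 + 4\right)}{7}\right)^{2} = \left(\frac{1}{5} \cdot 256 + 6 \cdot \frac{1}{7} \left(-11\right)\right)^{2} = \left(\frac{256}{5} - \frac{66}{7}\right)^{2} = \left(\frac{1462}{35}\right)^{2} = \frac{2137444}{1225}$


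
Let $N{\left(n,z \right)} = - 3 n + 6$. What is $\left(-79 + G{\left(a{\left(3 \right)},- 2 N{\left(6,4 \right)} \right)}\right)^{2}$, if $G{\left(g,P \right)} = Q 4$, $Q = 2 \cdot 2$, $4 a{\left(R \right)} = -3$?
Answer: $3969$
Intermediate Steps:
$N{\left(n,z \right)} = 6 - 3 n$
$a{\left(R \right)} = - \frac{3}{4}$ ($a{\left(R \right)} = \frac{1}{4} \left(-3\right) = - \frac{3}{4}$)
$Q = 4$
$G{\left(g,P \right)} = 16$ ($G{\left(g,P \right)} = 4 \cdot 4 = 16$)
$\left(-79 + G{\left(a{\left(3 \right)},- 2 N{\left(6,4 \right)} \right)}\right)^{2} = \left(-79 + 16\right)^{2} = \left(-63\right)^{2} = 3969$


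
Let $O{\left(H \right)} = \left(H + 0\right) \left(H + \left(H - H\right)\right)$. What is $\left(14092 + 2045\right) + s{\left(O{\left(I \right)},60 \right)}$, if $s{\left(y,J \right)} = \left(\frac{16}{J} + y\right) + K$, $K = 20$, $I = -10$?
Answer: $\frac{243859}{15} \approx 16257.0$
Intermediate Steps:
$O{\left(H \right)} = H^{2}$ ($O{\left(H \right)} = H \left(H + 0\right) = H H = H^{2}$)
$s{\left(y,J \right)} = 20 + y + \frac{16}{J}$ ($s{\left(y,J \right)} = \left(\frac{16}{J} + y\right) + 20 = \left(y + \frac{16}{J}\right) + 20 = 20 + y + \frac{16}{J}$)
$\left(14092 + 2045\right) + s{\left(O{\left(I \right)},60 \right)} = \left(14092 + 2045\right) + \left(20 + \left(-10\right)^{2} + \frac{16}{60}\right) = 16137 + \left(20 + 100 + 16 \cdot \frac{1}{60}\right) = 16137 + \left(20 + 100 + \frac{4}{15}\right) = 16137 + \frac{1804}{15} = \frac{243859}{15}$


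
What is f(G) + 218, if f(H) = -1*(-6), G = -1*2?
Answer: 224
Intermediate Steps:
G = -2
f(H) = 6
f(G) + 218 = 6 + 218 = 224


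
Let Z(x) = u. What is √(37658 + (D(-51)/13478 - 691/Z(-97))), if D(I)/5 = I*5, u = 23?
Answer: 19*√18934473954/13478 ≈ 193.98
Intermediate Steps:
Z(x) = 23
D(I) = 25*I (D(I) = 5*(I*5) = 5*(5*I) = 25*I)
√(37658 + (D(-51)/13478 - 691/Z(-97))) = √(37658 + ((25*(-51))/13478 - 691/23)) = √(37658 + (-1275*1/13478 - 691*1/23)) = √(37658 + (-1275/13478 - 691/23)) = √(37658 - 406201/13478) = √(507148323/13478) = 19*√18934473954/13478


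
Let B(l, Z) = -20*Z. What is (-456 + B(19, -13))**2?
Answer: 38416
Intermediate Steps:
(-456 + B(19, -13))**2 = (-456 - 20*(-13))**2 = (-456 + 260)**2 = (-196)**2 = 38416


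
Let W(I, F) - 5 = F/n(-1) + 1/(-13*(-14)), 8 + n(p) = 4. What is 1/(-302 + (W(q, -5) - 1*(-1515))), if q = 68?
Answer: 364/443809 ≈ 0.00082017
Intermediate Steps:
n(p) = -4 (n(p) = -8 + 4 = -4)
W(I, F) = 911/182 - F/4 (W(I, F) = 5 + (F/(-4) + 1/(-13*(-14))) = 5 + (F*(-¼) - 1/13*(-1/14)) = 5 + (-F/4 + 1/182) = 5 + (1/182 - F/4) = 911/182 - F/4)
1/(-302 + (W(q, -5) - 1*(-1515))) = 1/(-302 + ((911/182 - ¼*(-5)) - 1*(-1515))) = 1/(-302 + ((911/182 + 5/4) + 1515)) = 1/(-302 + (2277/364 + 1515)) = 1/(-302 + 553737/364) = 1/(443809/364) = 364/443809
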